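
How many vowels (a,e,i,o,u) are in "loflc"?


Input: loflc
Checking each character:
  'l' at position 0: consonant
  'o' at position 1: vowel (running total: 1)
  'f' at position 2: consonant
  'l' at position 3: consonant
  'c' at position 4: consonant
Total vowels: 1

1


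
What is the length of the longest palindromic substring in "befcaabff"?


Input: "befcaabff"
Checking substrings for palindromes:
  [4:6] "aa" (len 2) => palindrome
  [7:9] "ff" (len 2) => palindrome
Longest palindromic substring: "aa" with length 2

2


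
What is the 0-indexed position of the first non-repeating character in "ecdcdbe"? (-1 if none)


Input: ecdcdbe
Character frequencies:
  'b': 1
  'c': 2
  'd': 2
  'e': 2
Scanning left to right for freq == 1:
  Position 0 ('e'): freq=2, skip
  Position 1 ('c'): freq=2, skip
  Position 2 ('d'): freq=2, skip
  Position 3 ('c'): freq=2, skip
  Position 4 ('d'): freq=2, skip
  Position 5 ('b'): unique! => answer = 5

5


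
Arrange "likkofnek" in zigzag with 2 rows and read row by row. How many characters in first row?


Zigzag "likkofnek" into 2 rows:
Placing characters:
  'l' => row 0
  'i' => row 1
  'k' => row 0
  'k' => row 1
  'o' => row 0
  'f' => row 1
  'n' => row 0
  'e' => row 1
  'k' => row 0
Rows:
  Row 0: "lkonk"
  Row 1: "ikfe"
First row length: 5

5


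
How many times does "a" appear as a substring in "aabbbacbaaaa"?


Searching for "a" in "aabbbacbaaaa"
Scanning each position:
  Position 0: "a" => MATCH
  Position 1: "a" => MATCH
  Position 2: "b" => no
  Position 3: "b" => no
  Position 4: "b" => no
  Position 5: "a" => MATCH
  Position 6: "c" => no
  Position 7: "b" => no
  Position 8: "a" => MATCH
  Position 9: "a" => MATCH
  Position 10: "a" => MATCH
  Position 11: "a" => MATCH
Total occurrences: 7

7


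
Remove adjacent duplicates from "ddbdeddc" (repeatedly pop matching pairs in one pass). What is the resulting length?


Input: ddbdeddc
Stack-based adjacent duplicate removal:
  Read 'd': push. Stack: d
  Read 'd': matches stack top 'd' => pop. Stack: (empty)
  Read 'b': push. Stack: b
  Read 'd': push. Stack: bd
  Read 'e': push. Stack: bde
  Read 'd': push. Stack: bded
  Read 'd': matches stack top 'd' => pop. Stack: bde
  Read 'c': push. Stack: bdec
Final stack: "bdec" (length 4)

4


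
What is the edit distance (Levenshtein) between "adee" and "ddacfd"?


Computing edit distance: "adee" -> "ddacfd"
DP table:
           d    d    a    c    f    d
      0    1    2    3    4    5    6
  a   1    1    2    2    3    4    5
  d   2    1    1    2    3    4    4
  e   3    2    2    2    3    4    5
  e   4    3    3    3    3    4    5
Edit distance = dp[4][6] = 5

5


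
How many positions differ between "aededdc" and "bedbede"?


Comparing "aededdc" and "bedbede" position by position:
  Position 0: 'a' vs 'b' => DIFFER
  Position 1: 'e' vs 'e' => same
  Position 2: 'd' vs 'd' => same
  Position 3: 'e' vs 'b' => DIFFER
  Position 4: 'd' vs 'e' => DIFFER
  Position 5: 'd' vs 'd' => same
  Position 6: 'c' vs 'e' => DIFFER
Positions that differ: 4

4


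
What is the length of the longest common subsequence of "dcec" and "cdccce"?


LCS of "dcec" and "cdccce"
DP table:
           c    d    c    c    c    e
      0    0    0    0    0    0    0
  d   0    0    1    1    1    1    1
  c   0    1    1    2    2    2    2
  e   0    1    1    2    2    2    3
  c   0    1    1    2    3    3    3
LCS length = dp[4][6] = 3

3


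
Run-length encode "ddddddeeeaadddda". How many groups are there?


Input: ddddddeeeaadddda
Scanning for consecutive runs:
  Group 1: 'd' x 6 (positions 0-5)
  Group 2: 'e' x 3 (positions 6-8)
  Group 3: 'a' x 2 (positions 9-10)
  Group 4: 'd' x 4 (positions 11-14)
  Group 5: 'a' x 1 (positions 15-15)
Total groups: 5

5


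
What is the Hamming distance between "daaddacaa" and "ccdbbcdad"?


Comparing "daaddacaa" and "ccdbbcdad" position by position:
  Position 0: 'd' vs 'c' => differ
  Position 1: 'a' vs 'c' => differ
  Position 2: 'a' vs 'd' => differ
  Position 3: 'd' vs 'b' => differ
  Position 4: 'd' vs 'b' => differ
  Position 5: 'a' vs 'c' => differ
  Position 6: 'c' vs 'd' => differ
  Position 7: 'a' vs 'a' => same
  Position 8: 'a' vs 'd' => differ
Total differences (Hamming distance): 8

8


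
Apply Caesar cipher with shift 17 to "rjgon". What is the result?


Caesar cipher: shift "rjgon" by 17
  'r' (pos 17) + 17 = pos 8 = 'i'
  'j' (pos 9) + 17 = pos 0 = 'a'
  'g' (pos 6) + 17 = pos 23 = 'x'
  'o' (pos 14) + 17 = pos 5 = 'f'
  'n' (pos 13) + 17 = pos 4 = 'e'
Result: iaxfe

iaxfe


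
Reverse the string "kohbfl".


Input: kohbfl
Reading characters right to left:
  Position 5: 'l'
  Position 4: 'f'
  Position 3: 'b'
  Position 2: 'h'
  Position 1: 'o'
  Position 0: 'k'
Reversed: lfbhok

lfbhok


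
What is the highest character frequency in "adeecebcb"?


Input: adeecebcb
Character counts:
  'a': 1
  'b': 2
  'c': 2
  'd': 1
  'e': 3
Maximum frequency: 3

3


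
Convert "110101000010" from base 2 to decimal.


Input: "110101000010" in base 2
Positional expansion:
  Digit '1' (value 1) x 2^11 = 2048
  Digit '1' (value 1) x 2^10 = 1024
  Digit '0' (value 0) x 2^9 = 0
  Digit '1' (value 1) x 2^8 = 256
  Digit '0' (value 0) x 2^7 = 0
  Digit '1' (value 1) x 2^6 = 64
  Digit '0' (value 0) x 2^5 = 0
  Digit '0' (value 0) x 2^4 = 0
  Digit '0' (value 0) x 2^3 = 0
  Digit '0' (value 0) x 2^2 = 0
  Digit '1' (value 1) x 2^1 = 2
  Digit '0' (value 0) x 2^0 = 0
Sum = 3394

3394


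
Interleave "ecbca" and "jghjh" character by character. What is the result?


Interleaving "ecbca" and "jghjh":
  Position 0: 'e' from first, 'j' from second => "ej"
  Position 1: 'c' from first, 'g' from second => "cg"
  Position 2: 'b' from first, 'h' from second => "bh"
  Position 3: 'c' from first, 'j' from second => "cj"
  Position 4: 'a' from first, 'h' from second => "ah"
Result: ejcgbhcjah

ejcgbhcjah


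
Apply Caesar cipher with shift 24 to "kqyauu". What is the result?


Caesar cipher: shift "kqyauu" by 24
  'k' (pos 10) + 24 = pos 8 = 'i'
  'q' (pos 16) + 24 = pos 14 = 'o'
  'y' (pos 24) + 24 = pos 22 = 'w'
  'a' (pos 0) + 24 = pos 24 = 'y'
  'u' (pos 20) + 24 = pos 18 = 's'
  'u' (pos 20) + 24 = pos 18 = 's'
Result: iowyss

iowyss


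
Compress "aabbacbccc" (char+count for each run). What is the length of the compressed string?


Input: aabbacbccc
Runs:
  'a' x 2 => "a2"
  'b' x 2 => "b2"
  'a' x 1 => "a1"
  'c' x 1 => "c1"
  'b' x 1 => "b1"
  'c' x 3 => "c3"
Compressed: "a2b2a1c1b1c3"
Compressed length: 12

12


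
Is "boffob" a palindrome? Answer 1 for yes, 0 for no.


Input: boffob
Reversed: boffob
  Compare pos 0 ('b') with pos 5 ('b'): match
  Compare pos 1 ('o') with pos 4 ('o'): match
  Compare pos 2 ('f') with pos 3 ('f'): match
Result: palindrome

1


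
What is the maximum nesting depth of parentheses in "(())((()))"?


Input: "(())((()))"
Tracking depth:
  Position 0 '(': depth becomes 1
  Position 1 '(': depth becomes 2
  Position 2 ')': depth becomes 1
  Position 3 ')': depth becomes 0
  Position 4 '(': depth becomes 1
  Position 5 '(': depth becomes 2
  Position 6 '(': depth becomes 3
  Position 7 ')': depth becomes 2
  Position 8 ')': depth becomes 1
  Position 9 ')': depth becomes 0
Maximum depth reached: 3

3


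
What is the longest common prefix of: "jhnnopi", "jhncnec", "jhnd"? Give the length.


Words: jhnnopi, jhncnec, jhnd
  Position 0: all 'j' => match
  Position 1: all 'h' => match
  Position 2: all 'n' => match
  Position 3: ('n', 'c', 'd') => mismatch, stop
LCP = "jhn" (length 3)

3


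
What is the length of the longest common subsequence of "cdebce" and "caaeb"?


LCS of "cdebce" and "caaeb"
DP table:
           c    a    a    e    b
      0    0    0    0    0    0
  c   0    1    1    1    1    1
  d   0    1    1    1    1    1
  e   0    1    1    1    2    2
  b   0    1    1    1    2    3
  c   0    1    1    1    2    3
  e   0    1    1    1    2    3
LCS length = dp[6][5] = 3

3


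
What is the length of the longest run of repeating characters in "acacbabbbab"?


Input: "acacbabbbab"
Scanning for longest run:
  Position 1 ('c'): new char, reset run to 1
  Position 2 ('a'): new char, reset run to 1
  Position 3 ('c'): new char, reset run to 1
  Position 4 ('b'): new char, reset run to 1
  Position 5 ('a'): new char, reset run to 1
  Position 6 ('b'): new char, reset run to 1
  Position 7 ('b'): continues run of 'b', length=2
  Position 8 ('b'): continues run of 'b', length=3
  Position 9 ('a'): new char, reset run to 1
  Position 10 ('b'): new char, reset run to 1
Longest run: 'b' with length 3

3


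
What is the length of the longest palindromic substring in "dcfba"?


Input: "dcfba"
Checking substrings for palindromes:
  No multi-char palindromic substrings found
Longest palindromic substring: "d" with length 1

1


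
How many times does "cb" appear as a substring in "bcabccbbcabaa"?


Searching for "cb" in "bcabccbbcabaa"
Scanning each position:
  Position 0: "bc" => no
  Position 1: "ca" => no
  Position 2: "ab" => no
  Position 3: "bc" => no
  Position 4: "cc" => no
  Position 5: "cb" => MATCH
  Position 6: "bb" => no
  Position 7: "bc" => no
  Position 8: "ca" => no
  Position 9: "ab" => no
  Position 10: "ba" => no
  Position 11: "aa" => no
Total occurrences: 1

1


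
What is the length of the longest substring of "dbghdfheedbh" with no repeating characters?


Input: "dbghdfheedbh"
Sliding window (track last position of each char):
  Position 0 ('d'): window [0,0] length 1 -- new best
  Position 1 ('b'): window [0,1] length 2 -- new best
  Position 2 ('g'): window [0,2] length 3 -- new best
  Position 3 ('h'): window [0,3] length 4 -- new best
  Position 4 ('d'): repeat (last at 0), move window start to 1
  Position 4 ('d'): window [1,4] length 4
  Position 5 ('f'): window [1,5] length 5 -- new best
  Position 6 ('h'): repeat (last at 3), move window start to 4
  Position 6 ('h'): window [4,6] length 3
  Position 7 ('e'): window [4,7] length 4
  Position 8 ('e'): repeat (last at 7), move window start to 8
  Position 8 ('e'): window [8,8] length 1
  Position 9 ('d'): window [8,9] length 2
  Position 10 ('b'): window [8,10] length 3
  Position 11 ('h'): window [8,11] length 4
Longest substring with no repeats: "bghdf" with length 5

5


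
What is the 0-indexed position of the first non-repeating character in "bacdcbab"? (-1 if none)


Input: bacdcbab
Character frequencies:
  'a': 2
  'b': 3
  'c': 2
  'd': 1
Scanning left to right for freq == 1:
  Position 0 ('b'): freq=3, skip
  Position 1 ('a'): freq=2, skip
  Position 2 ('c'): freq=2, skip
  Position 3 ('d'): unique! => answer = 3

3


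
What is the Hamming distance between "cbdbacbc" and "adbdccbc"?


Comparing "cbdbacbc" and "adbdccbc" position by position:
  Position 0: 'c' vs 'a' => differ
  Position 1: 'b' vs 'd' => differ
  Position 2: 'd' vs 'b' => differ
  Position 3: 'b' vs 'd' => differ
  Position 4: 'a' vs 'c' => differ
  Position 5: 'c' vs 'c' => same
  Position 6: 'b' vs 'b' => same
  Position 7: 'c' vs 'c' => same
Total differences (Hamming distance): 5

5


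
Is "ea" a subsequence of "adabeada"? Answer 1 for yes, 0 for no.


Check if "ea" is a subsequence of "adabeada"
Greedy scan:
  Position 0 ('a'): no match needed
  Position 1 ('d'): no match needed
  Position 2 ('a'): no match needed
  Position 3 ('b'): no match needed
  Position 4 ('e'): matches sub[0] = 'e'
  Position 5 ('a'): matches sub[1] = 'a'
  Position 6 ('d'): no match needed
  Position 7 ('a'): no match needed
All 2 characters matched => is a subsequence

1


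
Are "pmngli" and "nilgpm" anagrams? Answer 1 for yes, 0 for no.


Strings: "pmngli", "nilgpm"
Sorted first:  gilmnp
Sorted second: gilmnp
Sorted forms match => anagrams

1


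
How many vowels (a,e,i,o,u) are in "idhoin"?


Input: idhoin
Checking each character:
  'i' at position 0: vowel (running total: 1)
  'd' at position 1: consonant
  'h' at position 2: consonant
  'o' at position 3: vowel (running total: 2)
  'i' at position 4: vowel (running total: 3)
  'n' at position 5: consonant
Total vowels: 3

3


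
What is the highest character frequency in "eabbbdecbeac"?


Input: eabbbdecbeac
Character counts:
  'a': 2
  'b': 4
  'c': 2
  'd': 1
  'e': 3
Maximum frequency: 4

4


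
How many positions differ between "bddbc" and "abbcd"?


Comparing "bddbc" and "abbcd" position by position:
  Position 0: 'b' vs 'a' => DIFFER
  Position 1: 'd' vs 'b' => DIFFER
  Position 2: 'd' vs 'b' => DIFFER
  Position 3: 'b' vs 'c' => DIFFER
  Position 4: 'c' vs 'd' => DIFFER
Positions that differ: 5

5


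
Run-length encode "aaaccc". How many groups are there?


Input: aaaccc
Scanning for consecutive runs:
  Group 1: 'a' x 3 (positions 0-2)
  Group 2: 'c' x 3 (positions 3-5)
Total groups: 2

2


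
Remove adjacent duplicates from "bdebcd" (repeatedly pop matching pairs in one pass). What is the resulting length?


Input: bdebcd
Stack-based adjacent duplicate removal:
  Read 'b': push. Stack: b
  Read 'd': push. Stack: bd
  Read 'e': push. Stack: bde
  Read 'b': push. Stack: bdeb
  Read 'c': push. Stack: bdebc
  Read 'd': push. Stack: bdebcd
Final stack: "bdebcd" (length 6)

6


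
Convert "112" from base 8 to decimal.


Input: "112" in base 8
Positional expansion:
  Digit '1' (value 1) x 8^2 = 64
  Digit '1' (value 1) x 8^1 = 8
  Digit '2' (value 2) x 8^0 = 2
Sum = 74

74


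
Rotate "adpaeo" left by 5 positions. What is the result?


Input: "adpaeo", rotate left by 5
First 5 characters: "adpae"
Remaining characters: "o"
Concatenate remaining + first: "o" + "adpae" = "oadpae"

oadpae


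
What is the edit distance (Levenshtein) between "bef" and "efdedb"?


Computing edit distance: "bef" -> "efdedb"
DP table:
           e    f    d    e    d    b
      0    1    2    3    4    5    6
  b   1    1    2    3    4    5    5
  e   2    1    2    3    3    4    5
  f   3    2    1    2    3    4    5
Edit distance = dp[3][6] = 5

5


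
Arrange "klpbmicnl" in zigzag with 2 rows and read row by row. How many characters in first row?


Zigzag "klpbmicnl" into 2 rows:
Placing characters:
  'k' => row 0
  'l' => row 1
  'p' => row 0
  'b' => row 1
  'm' => row 0
  'i' => row 1
  'c' => row 0
  'n' => row 1
  'l' => row 0
Rows:
  Row 0: "kpmcl"
  Row 1: "lbin"
First row length: 5

5


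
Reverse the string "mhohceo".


Input: mhohceo
Reading characters right to left:
  Position 6: 'o'
  Position 5: 'e'
  Position 4: 'c'
  Position 3: 'h'
  Position 2: 'o'
  Position 1: 'h'
  Position 0: 'm'
Reversed: oechohm

oechohm


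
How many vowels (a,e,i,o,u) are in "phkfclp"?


Input: phkfclp
Checking each character:
  'p' at position 0: consonant
  'h' at position 1: consonant
  'k' at position 2: consonant
  'f' at position 3: consonant
  'c' at position 4: consonant
  'l' at position 5: consonant
  'p' at position 6: consonant
Total vowels: 0

0


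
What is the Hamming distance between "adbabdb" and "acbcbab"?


Comparing "adbabdb" and "acbcbab" position by position:
  Position 0: 'a' vs 'a' => same
  Position 1: 'd' vs 'c' => differ
  Position 2: 'b' vs 'b' => same
  Position 3: 'a' vs 'c' => differ
  Position 4: 'b' vs 'b' => same
  Position 5: 'd' vs 'a' => differ
  Position 6: 'b' vs 'b' => same
Total differences (Hamming distance): 3

3


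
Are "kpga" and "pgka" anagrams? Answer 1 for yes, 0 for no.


Strings: "kpga", "pgka"
Sorted first:  agkp
Sorted second: agkp
Sorted forms match => anagrams

1


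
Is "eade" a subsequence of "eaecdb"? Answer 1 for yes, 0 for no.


Check if "eade" is a subsequence of "eaecdb"
Greedy scan:
  Position 0 ('e'): matches sub[0] = 'e'
  Position 1 ('a'): matches sub[1] = 'a'
  Position 2 ('e'): no match needed
  Position 3 ('c'): no match needed
  Position 4 ('d'): matches sub[2] = 'd'
  Position 5 ('b'): no match needed
Only matched 3/4 characters => not a subsequence

0


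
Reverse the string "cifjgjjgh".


Input: cifjgjjgh
Reading characters right to left:
  Position 8: 'h'
  Position 7: 'g'
  Position 6: 'j'
  Position 5: 'j'
  Position 4: 'g'
  Position 3: 'j'
  Position 2: 'f'
  Position 1: 'i'
  Position 0: 'c'
Reversed: hgjjgjfic

hgjjgjfic


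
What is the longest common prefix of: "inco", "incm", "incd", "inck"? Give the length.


Words: inco, incm, incd, inck
  Position 0: all 'i' => match
  Position 1: all 'n' => match
  Position 2: all 'c' => match
  Position 3: ('o', 'm', 'd', 'k') => mismatch, stop
LCP = "inc" (length 3)

3


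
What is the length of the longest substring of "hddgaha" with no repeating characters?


Input: "hddgaha"
Sliding window (track last position of each char):
  Position 0 ('h'): window [0,0] length 1 -- new best
  Position 1 ('d'): window [0,1] length 2 -- new best
  Position 2 ('d'): repeat (last at 1), move window start to 2
  Position 2 ('d'): window [2,2] length 1
  Position 3 ('g'): window [2,3] length 2
  Position 4 ('a'): window [2,4] length 3 -- new best
  Position 5 ('h'): window [2,5] length 4 -- new best
  Position 6 ('a'): repeat (last at 4), move window start to 5
  Position 6 ('a'): window [5,6] length 2
Longest substring with no repeats: "dgah" with length 4

4


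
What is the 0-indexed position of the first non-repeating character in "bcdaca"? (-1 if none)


Input: bcdaca
Character frequencies:
  'a': 2
  'b': 1
  'c': 2
  'd': 1
Scanning left to right for freq == 1:
  Position 0 ('b'): unique! => answer = 0

0


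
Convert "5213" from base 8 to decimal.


Input: "5213" in base 8
Positional expansion:
  Digit '5' (value 5) x 8^3 = 2560
  Digit '2' (value 2) x 8^2 = 128
  Digit '1' (value 1) x 8^1 = 8
  Digit '3' (value 3) x 8^0 = 3
Sum = 2699

2699


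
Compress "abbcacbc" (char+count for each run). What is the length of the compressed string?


Input: abbcacbc
Runs:
  'a' x 1 => "a1"
  'b' x 2 => "b2"
  'c' x 1 => "c1"
  'a' x 1 => "a1"
  'c' x 1 => "c1"
  'b' x 1 => "b1"
  'c' x 1 => "c1"
Compressed: "a1b2c1a1c1b1c1"
Compressed length: 14

14


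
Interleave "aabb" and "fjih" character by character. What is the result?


Interleaving "aabb" and "fjih":
  Position 0: 'a' from first, 'f' from second => "af"
  Position 1: 'a' from first, 'j' from second => "aj"
  Position 2: 'b' from first, 'i' from second => "bi"
  Position 3: 'b' from first, 'h' from second => "bh"
Result: afajbibh

afajbibh


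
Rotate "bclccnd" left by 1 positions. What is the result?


Input: "bclccnd", rotate left by 1
First 1 characters: "b"
Remaining characters: "clccnd"
Concatenate remaining + first: "clccnd" + "b" = "clccndb"

clccndb


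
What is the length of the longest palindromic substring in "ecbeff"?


Input: "ecbeff"
Checking substrings for palindromes:
  [4:6] "ff" (len 2) => palindrome
Longest palindromic substring: "ff" with length 2

2


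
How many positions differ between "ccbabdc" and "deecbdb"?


Comparing "ccbabdc" and "deecbdb" position by position:
  Position 0: 'c' vs 'd' => DIFFER
  Position 1: 'c' vs 'e' => DIFFER
  Position 2: 'b' vs 'e' => DIFFER
  Position 3: 'a' vs 'c' => DIFFER
  Position 4: 'b' vs 'b' => same
  Position 5: 'd' vs 'd' => same
  Position 6: 'c' vs 'b' => DIFFER
Positions that differ: 5

5


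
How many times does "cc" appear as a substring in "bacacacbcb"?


Searching for "cc" in "bacacacbcb"
Scanning each position:
  Position 0: "ba" => no
  Position 1: "ac" => no
  Position 2: "ca" => no
  Position 3: "ac" => no
  Position 4: "ca" => no
  Position 5: "ac" => no
  Position 6: "cb" => no
  Position 7: "bc" => no
  Position 8: "cb" => no
Total occurrences: 0

0


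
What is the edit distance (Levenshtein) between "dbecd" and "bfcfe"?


Computing edit distance: "dbecd" -> "bfcfe"
DP table:
           b    f    c    f    e
      0    1    2    3    4    5
  d   1    1    2    3    4    5
  b   2    1    2    3    4    5
  e   3    2    2    3    4    4
  c   4    3    3    2    3    4
  d   5    4    4    3    3    4
Edit distance = dp[5][5] = 4

4


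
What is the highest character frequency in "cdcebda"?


Input: cdcebda
Character counts:
  'a': 1
  'b': 1
  'c': 2
  'd': 2
  'e': 1
Maximum frequency: 2

2


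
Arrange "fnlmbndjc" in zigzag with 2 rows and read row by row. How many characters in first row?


Zigzag "fnlmbndjc" into 2 rows:
Placing characters:
  'f' => row 0
  'n' => row 1
  'l' => row 0
  'm' => row 1
  'b' => row 0
  'n' => row 1
  'd' => row 0
  'j' => row 1
  'c' => row 0
Rows:
  Row 0: "flbdc"
  Row 1: "nmnj"
First row length: 5

5


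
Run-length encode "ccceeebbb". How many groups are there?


Input: ccceeebbb
Scanning for consecutive runs:
  Group 1: 'c' x 3 (positions 0-2)
  Group 2: 'e' x 3 (positions 3-5)
  Group 3: 'b' x 3 (positions 6-8)
Total groups: 3

3


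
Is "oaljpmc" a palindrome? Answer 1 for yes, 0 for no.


Input: oaljpmc
Reversed: cmpjlao
  Compare pos 0 ('o') with pos 6 ('c'): MISMATCH
  Compare pos 1 ('a') with pos 5 ('m'): MISMATCH
  Compare pos 2 ('l') with pos 4 ('p'): MISMATCH
Result: not a palindrome

0


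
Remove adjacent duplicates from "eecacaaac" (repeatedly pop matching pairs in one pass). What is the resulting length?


Input: eecacaaac
Stack-based adjacent duplicate removal:
  Read 'e': push. Stack: e
  Read 'e': matches stack top 'e' => pop. Stack: (empty)
  Read 'c': push. Stack: c
  Read 'a': push. Stack: ca
  Read 'c': push. Stack: cac
  Read 'a': push. Stack: caca
  Read 'a': matches stack top 'a' => pop. Stack: cac
  Read 'a': push. Stack: caca
  Read 'c': push. Stack: cacac
Final stack: "cacac" (length 5)

5


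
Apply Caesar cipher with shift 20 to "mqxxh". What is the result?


Caesar cipher: shift "mqxxh" by 20
  'm' (pos 12) + 20 = pos 6 = 'g'
  'q' (pos 16) + 20 = pos 10 = 'k'
  'x' (pos 23) + 20 = pos 17 = 'r'
  'x' (pos 23) + 20 = pos 17 = 'r'
  'h' (pos 7) + 20 = pos 1 = 'b'
Result: gkrrb

gkrrb


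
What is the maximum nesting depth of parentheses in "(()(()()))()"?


Input: "(()(()()))()"
Tracking depth:
  Position 0 '(': depth becomes 1
  Position 1 '(': depth becomes 2
  Position 2 ')': depth becomes 1
  Position 3 '(': depth becomes 2
  Position 4 '(': depth becomes 3
  Position 5 ')': depth becomes 2
  Position 6 '(': depth becomes 3
  Position 7 ')': depth becomes 2
  Position 8 ')': depth becomes 1
  Position 9 ')': depth becomes 0
  Position 10 '(': depth becomes 1
  Position 11 ')': depth becomes 0
Maximum depth reached: 3

3


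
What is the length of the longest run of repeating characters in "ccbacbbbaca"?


Input: "ccbacbbbaca"
Scanning for longest run:
  Position 1 ('c'): continues run of 'c', length=2
  Position 2 ('b'): new char, reset run to 1
  Position 3 ('a'): new char, reset run to 1
  Position 4 ('c'): new char, reset run to 1
  Position 5 ('b'): new char, reset run to 1
  Position 6 ('b'): continues run of 'b', length=2
  Position 7 ('b'): continues run of 'b', length=3
  Position 8 ('a'): new char, reset run to 1
  Position 9 ('c'): new char, reset run to 1
  Position 10 ('a'): new char, reset run to 1
Longest run: 'b' with length 3

3


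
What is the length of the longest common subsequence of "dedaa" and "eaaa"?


LCS of "dedaa" and "eaaa"
DP table:
           e    a    a    a
      0    0    0    0    0
  d   0    0    0    0    0
  e   0    1    1    1    1
  d   0    1    1    1    1
  a   0    1    2    2    2
  a   0    1    2    3    3
LCS length = dp[5][4] = 3

3


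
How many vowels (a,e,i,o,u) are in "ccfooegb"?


Input: ccfooegb
Checking each character:
  'c' at position 0: consonant
  'c' at position 1: consonant
  'f' at position 2: consonant
  'o' at position 3: vowel (running total: 1)
  'o' at position 4: vowel (running total: 2)
  'e' at position 5: vowel (running total: 3)
  'g' at position 6: consonant
  'b' at position 7: consonant
Total vowels: 3

3


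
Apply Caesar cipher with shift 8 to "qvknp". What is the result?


Caesar cipher: shift "qvknp" by 8
  'q' (pos 16) + 8 = pos 24 = 'y'
  'v' (pos 21) + 8 = pos 3 = 'd'
  'k' (pos 10) + 8 = pos 18 = 's'
  'n' (pos 13) + 8 = pos 21 = 'v'
  'p' (pos 15) + 8 = pos 23 = 'x'
Result: ydsvx

ydsvx


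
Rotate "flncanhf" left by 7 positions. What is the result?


Input: "flncanhf", rotate left by 7
First 7 characters: "flncanh"
Remaining characters: "f"
Concatenate remaining + first: "f" + "flncanh" = "fflncanh"

fflncanh


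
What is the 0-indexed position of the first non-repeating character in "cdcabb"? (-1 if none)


Input: cdcabb
Character frequencies:
  'a': 1
  'b': 2
  'c': 2
  'd': 1
Scanning left to right for freq == 1:
  Position 0 ('c'): freq=2, skip
  Position 1 ('d'): unique! => answer = 1

1


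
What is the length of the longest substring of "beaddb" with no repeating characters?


Input: "beaddb"
Sliding window (track last position of each char):
  Position 0 ('b'): window [0,0] length 1 -- new best
  Position 1 ('e'): window [0,1] length 2 -- new best
  Position 2 ('a'): window [0,2] length 3 -- new best
  Position 3 ('d'): window [0,3] length 4 -- new best
  Position 4 ('d'): repeat (last at 3), move window start to 4
  Position 4 ('d'): window [4,4] length 1
  Position 5 ('b'): window [4,5] length 2
Longest substring with no repeats: "bead" with length 4

4


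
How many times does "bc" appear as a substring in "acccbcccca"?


Searching for "bc" in "acccbcccca"
Scanning each position:
  Position 0: "ac" => no
  Position 1: "cc" => no
  Position 2: "cc" => no
  Position 3: "cb" => no
  Position 4: "bc" => MATCH
  Position 5: "cc" => no
  Position 6: "cc" => no
  Position 7: "cc" => no
  Position 8: "ca" => no
Total occurrences: 1

1


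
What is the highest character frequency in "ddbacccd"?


Input: ddbacccd
Character counts:
  'a': 1
  'b': 1
  'c': 3
  'd': 3
Maximum frequency: 3

3


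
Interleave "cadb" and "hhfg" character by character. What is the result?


Interleaving "cadb" and "hhfg":
  Position 0: 'c' from first, 'h' from second => "ch"
  Position 1: 'a' from first, 'h' from second => "ah"
  Position 2: 'd' from first, 'f' from second => "df"
  Position 3: 'b' from first, 'g' from second => "bg"
Result: chahdfbg

chahdfbg


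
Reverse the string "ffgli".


Input: ffgli
Reading characters right to left:
  Position 4: 'i'
  Position 3: 'l'
  Position 2: 'g'
  Position 1: 'f'
  Position 0: 'f'
Reversed: ilgff

ilgff


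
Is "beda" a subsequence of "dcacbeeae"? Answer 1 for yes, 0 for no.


Check if "beda" is a subsequence of "dcacbeeae"
Greedy scan:
  Position 0 ('d'): no match needed
  Position 1 ('c'): no match needed
  Position 2 ('a'): no match needed
  Position 3 ('c'): no match needed
  Position 4 ('b'): matches sub[0] = 'b'
  Position 5 ('e'): matches sub[1] = 'e'
  Position 6 ('e'): no match needed
  Position 7 ('a'): no match needed
  Position 8 ('e'): no match needed
Only matched 2/4 characters => not a subsequence

0


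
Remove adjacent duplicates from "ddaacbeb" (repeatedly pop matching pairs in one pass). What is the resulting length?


Input: ddaacbeb
Stack-based adjacent duplicate removal:
  Read 'd': push. Stack: d
  Read 'd': matches stack top 'd' => pop. Stack: (empty)
  Read 'a': push. Stack: a
  Read 'a': matches stack top 'a' => pop. Stack: (empty)
  Read 'c': push. Stack: c
  Read 'b': push. Stack: cb
  Read 'e': push. Stack: cbe
  Read 'b': push. Stack: cbeb
Final stack: "cbeb" (length 4)

4


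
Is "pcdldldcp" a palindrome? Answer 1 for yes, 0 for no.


Input: pcdldldcp
Reversed: pcdldldcp
  Compare pos 0 ('p') with pos 8 ('p'): match
  Compare pos 1 ('c') with pos 7 ('c'): match
  Compare pos 2 ('d') with pos 6 ('d'): match
  Compare pos 3 ('l') with pos 5 ('l'): match
Result: palindrome

1


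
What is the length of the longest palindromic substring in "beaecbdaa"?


Input: "beaecbdaa"
Checking substrings for palindromes:
  [1:4] "eae" (len 3) => palindrome
  [7:9] "aa" (len 2) => palindrome
Longest palindromic substring: "eae" with length 3

3


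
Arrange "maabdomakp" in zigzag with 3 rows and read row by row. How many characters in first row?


Zigzag "maabdomakp" into 3 rows:
Placing characters:
  'm' => row 0
  'a' => row 1
  'a' => row 2
  'b' => row 1
  'd' => row 0
  'o' => row 1
  'm' => row 2
  'a' => row 1
  'k' => row 0
  'p' => row 1
Rows:
  Row 0: "mdk"
  Row 1: "aboap"
  Row 2: "am"
First row length: 3

3


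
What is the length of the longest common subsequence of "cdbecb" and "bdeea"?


LCS of "cdbecb" and "bdeea"
DP table:
           b    d    e    e    a
      0    0    0    0    0    0
  c   0    0    0    0    0    0
  d   0    0    1    1    1    1
  b   0    1    1    1    1    1
  e   0    1    1    2    2    2
  c   0    1    1    2    2    2
  b   0    1    1    2    2    2
LCS length = dp[6][5] = 2

2


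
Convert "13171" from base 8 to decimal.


Input: "13171" in base 8
Positional expansion:
  Digit '1' (value 1) x 8^4 = 4096
  Digit '3' (value 3) x 8^3 = 1536
  Digit '1' (value 1) x 8^2 = 64
  Digit '7' (value 7) x 8^1 = 56
  Digit '1' (value 1) x 8^0 = 1
Sum = 5753

5753


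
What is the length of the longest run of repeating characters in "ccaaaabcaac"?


Input: "ccaaaabcaac"
Scanning for longest run:
  Position 1 ('c'): continues run of 'c', length=2
  Position 2 ('a'): new char, reset run to 1
  Position 3 ('a'): continues run of 'a', length=2
  Position 4 ('a'): continues run of 'a', length=3
  Position 5 ('a'): continues run of 'a', length=4
  Position 6 ('b'): new char, reset run to 1
  Position 7 ('c'): new char, reset run to 1
  Position 8 ('a'): new char, reset run to 1
  Position 9 ('a'): continues run of 'a', length=2
  Position 10 ('c'): new char, reset run to 1
Longest run: 'a' with length 4

4


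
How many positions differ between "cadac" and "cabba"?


Comparing "cadac" and "cabba" position by position:
  Position 0: 'c' vs 'c' => same
  Position 1: 'a' vs 'a' => same
  Position 2: 'd' vs 'b' => DIFFER
  Position 3: 'a' vs 'b' => DIFFER
  Position 4: 'c' vs 'a' => DIFFER
Positions that differ: 3

3


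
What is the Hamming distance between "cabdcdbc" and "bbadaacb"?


Comparing "cabdcdbc" and "bbadaacb" position by position:
  Position 0: 'c' vs 'b' => differ
  Position 1: 'a' vs 'b' => differ
  Position 2: 'b' vs 'a' => differ
  Position 3: 'd' vs 'd' => same
  Position 4: 'c' vs 'a' => differ
  Position 5: 'd' vs 'a' => differ
  Position 6: 'b' vs 'c' => differ
  Position 7: 'c' vs 'b' => differ
Total differences (Hamming distance): 7

7


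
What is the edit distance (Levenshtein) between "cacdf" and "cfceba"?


Computing edit distance: "cacdf" -> "cfceba"
DP table:
           c    f    c    e    b    a
      0    1    2    3    4    5    6
  c   1    0    1    2    3    4    5
  a   2    1    1    2    3    4    4
  c   3    2    2    1    2    3    4
  d   4    3    3    2    2    3    4
  f   5    4    3    3    3    3    4
Edit distance = dp[5][6] = 4

4


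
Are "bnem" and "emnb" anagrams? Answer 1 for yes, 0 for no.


Strings: "bnem", "emnb"
Sorted first:  bemn
Sorted second: bemn
Sorted forms match => anagrams

1


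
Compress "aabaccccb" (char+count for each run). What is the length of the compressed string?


Input: aabaccccb
Runs:
  'a' x 2 => "a2"
  'b' x 1 => "b1"
  'a' x 1 => "a1"
  'c' x 4 => "c4"
  'b' x 1 => "b1"
Compressed: "a2b1a1c4b1"
Compressed length: 10

10


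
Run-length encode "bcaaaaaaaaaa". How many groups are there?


Input: bcaaaaaaaaaa
Scanning for consecutive runs:
  Group 1: 'b' x 1 (positions 0-0)
  Group 2: 'c' x 1 (positions 1-1)
  Group 3: 'a' x 10 (positions 2-11)
Total groups: 3

3


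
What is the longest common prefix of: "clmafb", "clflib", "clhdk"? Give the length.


Words: clmafb, clflib, clhdk
  Position 0: all 'c' => match
  Position 1: all 'l' => match
  Position 2: ('m', 'f', 'h') => mismatch, stop
LCP = "cl" (length 2)

2


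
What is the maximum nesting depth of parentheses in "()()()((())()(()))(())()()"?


Input: "()()()((())()(()))(())()()"
Tracking depth:
  Position 0 '(': depth becomes 1
  Position 1 ')': depth becomes 0
  Position 2 '(': depth becomes 1
  Position 3 ')': depth becomes 0
  Position 4 '(': depth becomes 1
  Position 5 ')': depth becomes 0
  Position 6 '(': depth becomes 1
  Position 7 '(': depth becomes 2
  Position 8 '(': depth becomes 3
  Position 9 ')': depth becomes 2
  Position 10 ')': depth becomes 1
  Position 11 '(': depth becomes 2
  Position 12 ')': depth becomes 1
  Position 13 '(': depth becomes 2
  Position 14 '(': depth becomes 3
  Position 15 ')': depth becomes 2
  Position 16 ')': depth becomes 1
  Position 17 ')': depth becomes 0
  Position 18 '(': depth becomes 1
  Position 19 '(': depth becomes 2
  Position 20 ')': depth becomes 1
  Position 21 ')': depth becomes 0
  Position 22 '(': depth becomes 1
  Position 23 ')': depth becomes 0
  Position 24 '(': depth becomes 1
  Position 25 ')': depth becomes 0
Maximum depth reached: 3

3


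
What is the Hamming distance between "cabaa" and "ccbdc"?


Comparing "cabaa" and "ccbdc" position by position:
  Position 0: 'c' vs 'c' => same
  Position 1: 'a' vs 'c' => differ
  Position 2: 'b' vs 'b' => same
  Position 3: 'a' vs 'd' => differ
  Position 4: 'a' vs 'c' => differ
Total differences (Hamming distance): 3

3


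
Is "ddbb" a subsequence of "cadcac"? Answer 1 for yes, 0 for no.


Check if "ddbb" is a subsequence of "cadcac"
Greedy scan:
  Position 0 ('c'): no match needed
  Position 1 ('a'): no match needed
  Position 2 ('d'): matches sub[0] = 'd'
  Position 3 ('c'): no match needed
  Position 4 ('a'): no match needed
  Position 5 ('c'): no match needed
Only matched 1/4 characters => not a subsequence

0


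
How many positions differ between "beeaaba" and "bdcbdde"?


Comparing "beeaaba" and "bdcbdde" position by position:
  Position 0: 'b' vs 'b' => same
  Position 1: 'e' vs 'd' => DIFFER
  Position 2: 'e' vs 'c' => DIFFER
  Position 3: 'a' vs 'b' => DIFFER
  Position 4: 'a' vs 'd' => DIFFER
  Position 5: 'b' vs 'd' => DIFFER
  Position 6: 'a' vs 'e' => DIFFER
Positions that differ: 6

6


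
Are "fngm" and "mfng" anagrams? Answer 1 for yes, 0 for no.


Strings: "fngm", "mfng"
Sorted first:  fgmn
Sorted second: fgmn
Sorted forms match => anagrams

1


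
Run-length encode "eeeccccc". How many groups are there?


Input: eeeccccc
Scanning for consecutive runs:
  Group 1: 'e' x 3 (positions 0-2)
  Group 2: 'c' x 5 (positions 3-7)
Total groups: 2

2


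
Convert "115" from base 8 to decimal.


Input: "115" in base 8
Positional expansion:
  Digit '1' (value 1) x 8^2 = 64
  Digit '1' (value 1) x 8^1 = 8
  Digit '5' (value 5) x 8^0 = 5
Sum = 77

77


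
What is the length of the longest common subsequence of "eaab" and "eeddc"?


LCS of "eaab" and "eeddc"
DP table:
           e    e    d    d    c
      0    0    0    0    0    0
  e   0    1    1    1    1    1
  a   0    1    1    1    1    1
  a   0    1    1    1    1    1
  b   0    1    1    1    1    1
LCS length = dp[4][5] = 1

1


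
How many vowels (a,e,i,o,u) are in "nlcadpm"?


Input: nlcadpm
Checking each character:
  'n' at position 0: consonant
  'l' at position 1: consonant
  'c' at position 2: consonant
  'a' at position 3: vowel (running total: 1)
  'd' at position 4: consonant
  'p' at position 5: consonant
  'm' at position 6: consonant
Total vowels: 1

1


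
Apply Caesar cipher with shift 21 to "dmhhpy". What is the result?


Caesar cipher: shift "dmhhpy" by 21
  'd' (pos 3) + 21 = pos 24 = 'y'
  'm' (pos 12) + 21 = pos 7 = 'h'
  'h' (pos 7) + 21 = pos 2 = 'c'
  'h' (pos 7) + 21 = pos 2 = 'c'
  'p' (pos 15) + 21 = pos 10 = 'k'
  'y' (pos 24) + 21 = pos 19 = 't'
Result: yhcckt

yhcckt


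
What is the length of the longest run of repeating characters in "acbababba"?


Input: "acbababba"
Scanning for longest run:
  Position 1 ('c'): new char, reset run to 1
  Position 2 ('b'): new char, reset run to 1
  Position 3 ('a'): new char, reset run to 1
  Position 4 ('b'): new char, reset run to 1
  Position 5 ('a'): new char, reset run to 1
  Position 6 ('b'): new char, reset run to 1
  Position 7 ('b'): continues run of 'b', length=2
  Position 8 ('a'): new char, reset run to 1
Longest run: 'b' with length 2

2


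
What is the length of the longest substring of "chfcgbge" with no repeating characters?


Input: "chfcgbge"
Sliding window (track last position of each char):
  Position 0 ('c'): window [0,0] length 1 -- new best
  Position 1 ('h'): window [0,1] length 2 -- new best
  Position 2 ('f'): window [0,2] length 3 -- new best
  Position 3 ('c'): repeat (last at 0), move window start to 1
  Position 3 ('c'): window [1,3] length 3
  Position 4 ('g'): window [1,4] length 4 -- new best
  Position 5 ('b'): window [1,5] length 5 -- new best
  Position 6 ('g'): repeat (last at 4), move window start to 5
  Position 6 ('g'): window [5,6] length 2
  Position 7 ('e'): window [5,7] length 3
Longest substring with no repeats: "hfcgb" with length 5

5


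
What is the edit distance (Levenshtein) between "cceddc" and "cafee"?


Computing edit distance: "cceddc" -> "cafee"
DP table:
           c    a    f    e    e
      0    1    2    3    4    5
  c   1    0    1    2    3    4
  c   2    1    1    2    3    4
  e   3    2    2    2    2    3
  d   4    3    3    3    3    3
  d   5    4    4    4    4    4
  c   6    5    5    5    5    5
Edit distance = dp[6][5] = 5

5


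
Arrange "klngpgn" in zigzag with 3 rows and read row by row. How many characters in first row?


Zigzag "klngpgn" into 3 rows:
Placing characters:
  'k' => row 0
  'l' => row 1
  'n' => row 2
  'g' => row 1
  'p' => row 0
  'g' => row 1
  'n' => row 2
Rows:
  Row 0: "kp"
  Row 1: "lgg"
  Row 2: "nn"
First row length: 2

2


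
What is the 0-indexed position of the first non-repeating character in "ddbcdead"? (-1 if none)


Input: ddbcdead
Character frequencies:
  'a': 1
  'b': 1
  'c': 1
  'd': 4
  'e': 1
Scanning left to right for freq == 1:
  Position 0 ('d'): freq=4, skip
  Position 1 ('d'): freq=4, skip
  Position 2 ('b'): unique! => answer = 2

2


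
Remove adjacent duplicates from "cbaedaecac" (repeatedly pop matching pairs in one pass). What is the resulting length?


Input: cbaedaecac
Stack-based adjacent duplicate removal:
  Read 'c': push. Stack: c
  Read 'b': push. Stack: cb
  Read 'a': push. Stack: cba
  Read 'e': push. Stack: cbae
  Read 'd': push. Stack: cbaed
  Read 'a': push. Stack: cbaeda
  Read 'e': push. Stack: cbaedae
  Read 'c': push. Stack: cbaedaec
  Read 'a': push. Stack: cbaedaeca
  Read 'c': push. Stack: cbaedaecac
Final stack: "cbaedaecac" (length 10)

10


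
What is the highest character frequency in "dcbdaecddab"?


Input: dcbdaecddab
Character counts:
  'a': 2
  'b': 2
  'c': 2
  'd': 4
  'e': 1
Maximum frequency: 4

4


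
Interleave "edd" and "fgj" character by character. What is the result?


Interleaving "edd" and "fgj":
  Position 0: 'e' from first, 'f' from second => "ef"
  Position 1: 'd' from first, 'g' from second => "dg"
  Position 2: 'd' from first, 'j' from second => "dj"
Result: efdgdj

efdgdj


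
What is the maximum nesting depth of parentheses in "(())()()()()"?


Input: "(())()()()()"
Tracking depth:
  Position 0 '(': depth becomes 1
  Position 1 '(': depth becomes 2
  Position 2 ')': depth becomes 1
  Position 3 ')': depth becomes 0
  Position 4 '(': depth becomes 1
  Position 5 ')': depth becomes 0
  Position 6 '(': depth becomes 1
  Position 7 ')': depth becomes 0
  Position 8 '(': depth becomes 1
  Position 9 ')': depth becomes 0
  Position 10 '(': depth becomes 1
  Position 11 ')': depth becomes 0
Maximum depth reached: 2

2


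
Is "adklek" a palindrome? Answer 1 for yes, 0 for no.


Input: adklek
Reversed: kelkda
  Compare pos 0 ('a') with pos 5 ('k'): MISMATCH
  Compare pos 1 ('d') with pos 4 ('e'): MISMATCH
  Compare pos 2 ('k') with pos 3 ('l'): MISMATCH
Result: not a palindrome

0


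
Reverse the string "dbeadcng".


Input: dbeadcng
Reading characters right to left:
  Position 7: 'g'
  Position 6: 'n'
  Position 5: 'c'
  Position 4: 'd'
  Position 3: 'a'
  Position 2: 'e'
  Position 1: 'b'
  Position 0: 'd'
Reversed: gncdaebd

gncdaebd
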